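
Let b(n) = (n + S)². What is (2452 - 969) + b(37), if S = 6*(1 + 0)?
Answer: 3332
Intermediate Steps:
S = 6 (S = 6*1 = 6)
b(n) = (6 + n)² (b(n) = (n + 6)² = (6 + n)²)
(2452 - 969) + b(37) = (2452 - 969) + (6 + 37)² = 1483 + 43² = 1483 + 1849 = 3332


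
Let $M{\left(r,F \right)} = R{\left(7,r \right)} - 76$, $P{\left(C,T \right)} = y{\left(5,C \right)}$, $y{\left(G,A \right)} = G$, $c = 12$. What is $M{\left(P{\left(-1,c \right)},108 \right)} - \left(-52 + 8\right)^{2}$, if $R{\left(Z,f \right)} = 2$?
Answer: $-2010$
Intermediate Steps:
$P{\left(C,T \right)} = 5$
$M{\left(r,F \right)} = -74$ ($M{\left(r,F \right)} = 2 - 76 = -74$)
$M{\left(P{\left(-1,c \right)},108 \right)} - \left(-52 + 8\right)^{2} = -74 - \left(-52 + 8\right)^{2} = -74 - \left(-44\right)^{2} = -74 - 1936 = -2010$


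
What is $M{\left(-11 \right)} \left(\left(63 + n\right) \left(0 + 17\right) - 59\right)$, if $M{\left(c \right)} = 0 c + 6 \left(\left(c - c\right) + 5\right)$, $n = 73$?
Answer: $67590$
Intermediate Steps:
$M{\left(c \right)} = 30$ ($M{\left(c \right)} = 0 + 6 \left(0 + 5\right) = 0 + 6 \cdot 5 = 0 + 30 = 30$)
$M{\left(-11 \right)} \left(\left(63 + n\right) \left(0 + 17\right) - 59\right) = 30 \left(\left(63 + 73\right) \left(0 + 17\right) - 59\right) = 30 \left(136 \cdot 17 - 59\right) = 30 \left(2312 - 59\right) = 30 \cdot 2253 = 67590$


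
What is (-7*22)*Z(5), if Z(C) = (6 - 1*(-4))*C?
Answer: -7700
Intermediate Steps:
Z(C) = 10*C (Z(C) = (6 + 4)*C = 10*C)
(-7*22)*Z(5) = (-7*22)*(10*5) = -154*50 = -7700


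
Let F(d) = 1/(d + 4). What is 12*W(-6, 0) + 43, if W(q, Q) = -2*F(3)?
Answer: 277/7 ≈ 39.571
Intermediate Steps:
F(d) = 1/(4 + d)
W(q, Q) = -2/7 (W(q, Q) = -2/(4 + 3) = -2/7)
12*W(-6, 0) + 43 = 12*(-2/7) + 43 = -24/7 + 43 = 277/7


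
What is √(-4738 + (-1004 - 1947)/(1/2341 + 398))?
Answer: I*√4119495783507447/931719 ≈ 68.887*I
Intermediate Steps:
√(-4738 + (-1004 - 1947)/(1/2341 + 398)) = √(-4738 - 2951/(1/2341 + 398)) = √(-4738 - 2951/931719/2341) = √(-4738 - 2951*2341/931719) = √(-4738 - 6908291/931719) = √(-4421392913/931719) = I*√4119495783507447/931719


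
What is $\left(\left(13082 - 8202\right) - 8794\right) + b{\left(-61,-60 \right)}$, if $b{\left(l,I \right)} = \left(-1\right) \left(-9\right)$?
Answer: $-3905$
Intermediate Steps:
$b{\left(l,I \right)} = 9$
$\left(\left(13082 - 8202\right) - 8794\right) + b{\left(-61,-60 \right)} = \left(\left(13082 - 8202\right) - 8794\right) + 9 = \left(4880 - 8794\right) + 9 = -3914 + 9 = -3905$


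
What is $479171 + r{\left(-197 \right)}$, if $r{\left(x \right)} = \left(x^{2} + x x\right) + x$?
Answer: $556592$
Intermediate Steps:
$r{\left(x \right)} = x + 2 x^{2}$ ($r{\left(x \right)} = \left(x^{2} + x^{2}\right) + x = 2 x^{2} + x = x + 2 x^{2}$)
$479171 + r{\left(-197 \right)} = 479171 - 197 \left(1 + 2 \left(-197\right)\right) = 479171 - 197 \left(1 - 394\right) = 479171 - -77421 = 479171 + 77421 = 556592$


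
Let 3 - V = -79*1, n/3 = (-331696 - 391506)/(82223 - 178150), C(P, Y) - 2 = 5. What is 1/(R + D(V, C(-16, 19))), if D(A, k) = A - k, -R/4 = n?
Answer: -95927/1483899 ≈ -0.064645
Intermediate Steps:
C(P, Y) = 7 (C(P, Y) = 2 + 5 = 7)
n = 2169606/95927 (n = 3*((-331696 - 391506)/(82223 - 178150)) = 3*(-723202/(-95927)) = 3*(-723202*(-1/95927)) = 3*(723202/95927) = 2169606/95927 ≈ 22.617)
V = 82 (V = 3 - (-79) = 3 - 1*(-79) = 3 + 79 = 82)
R = -8678424/95927 (R = -4*2169606/95927 = -8678424/95927 ≈ -90.469)
1/(R + D(V, C(-16, 19))) = 1/(-8678424/95927 + (82 - 1*7)) = 1/(-8678424/95927 + (82 - 7)) = 1/(-8678424/95927 + 75) = 1/(-1483899/95927) = -95927/1483899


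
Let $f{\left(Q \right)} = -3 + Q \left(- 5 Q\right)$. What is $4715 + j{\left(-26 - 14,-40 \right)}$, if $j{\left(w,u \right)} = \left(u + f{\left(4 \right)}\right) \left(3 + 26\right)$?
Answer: $1148$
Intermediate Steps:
$f{\left(Q \right)} = -3 - 5 Q^{2}$
$j{\left(w,u \right)} = -2407 + 29 u$ ($j{\left(w,u \right)} = \left(u - \left(3 + 5 \cdot 4^{2}\right)\right) \left(3 + 26\right) = \left(u - 83\right) 29 = \left(-83 + u\right) 29 = -2407 + 29 u$)
$4715 + j{\left(-26 - 14,-40 \right)} = 4715 + \left(-2407 + 29 \left(-40\right)\right) = 4715 - 3567 = 1148$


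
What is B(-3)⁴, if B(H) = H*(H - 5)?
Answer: 331776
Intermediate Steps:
B(H) = H*(-5 + H)
B(-3)⁴ = (-3*(-5 - 3))⁴ = (-3*(-8))⁴ = 24⁴ = 331776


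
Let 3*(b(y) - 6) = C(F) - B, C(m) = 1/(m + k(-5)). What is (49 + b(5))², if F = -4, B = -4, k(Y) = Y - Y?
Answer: 50625/16 ≈ 3164.1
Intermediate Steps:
k(Y) = 0
C(m) = 1/m (C(m) = 1/(m + 0) = 1/m)
b(y) = 29/4 (b(y) = 6 + (1/(-4) - 1*(-4))/3 = 6 + (-¼ + 4)/3 = 6 + (⅓)*(15/4) = 6 + 5/4 = 29/4)
(49 + b(5))² = (49 + 29/4)² = (225/4)² = 50625/16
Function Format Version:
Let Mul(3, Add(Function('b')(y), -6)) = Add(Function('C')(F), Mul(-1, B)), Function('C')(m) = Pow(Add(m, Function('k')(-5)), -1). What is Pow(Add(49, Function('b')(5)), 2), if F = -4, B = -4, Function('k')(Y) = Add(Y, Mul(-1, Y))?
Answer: Rational(50625, 16) ≈ 3164.1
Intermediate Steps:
Function('k')(Y) = 0
Function('C')(m) = Pow(m, -1) (Function('C')(m) = Pow(Add(m, 0), -1) = Pow(m, -1))
Function('b')(y) = Rational(29, 4) (Function('b')(y) = Add(6, Mul(Rational(1, 3), Add(Pow(-4, -1), Mul(-1, -4)))) = Add(6, Mul(Rational(1, 3), Add(Rational(-1, 4), 4))) = Add(6, Mul(Rational(1, 3), Rational(15, 4))) = Add(6, Rational(5, 4)) = Rational(29, 4))
Pow(Add(49, Function('b')(5)), 2) = Pow(Add(49, Rational(29, 4)), 2) = Pow(Rational(225, 4), 2) = Rational(50625, 16)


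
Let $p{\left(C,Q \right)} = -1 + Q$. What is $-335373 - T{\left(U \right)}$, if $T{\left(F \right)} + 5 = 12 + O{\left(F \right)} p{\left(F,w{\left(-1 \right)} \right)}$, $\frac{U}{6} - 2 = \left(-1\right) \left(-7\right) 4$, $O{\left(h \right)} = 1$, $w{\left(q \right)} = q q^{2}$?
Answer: $-335378$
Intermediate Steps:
$w{\left(q \right)} = q^{3}$
$U = 180$ ($U = 12 + 6 \left(-1\right) \left(-7\right) 4 = 12 + 6 \cdot 7 \cdot 4 = 12 + 6 \cdot 28 = 12 + 168 = 180$)
$T{\left(F \right)} = 5$ ($T{\left(F \right)} = -5 + \left(12 + 1 \left(-1 + \left(-1\right)^{3}\right)\right) = -5 + \left(12 + 1 \left(-1 - 1\right)\right) = -5 + \left(12 + 1 \left(-2\right)\right) = -5 + \left(12 - 2\right) = -5 + 10 = 5$)
$-335373 - T{\left(U \right)} = -335373 - 5 = -335378$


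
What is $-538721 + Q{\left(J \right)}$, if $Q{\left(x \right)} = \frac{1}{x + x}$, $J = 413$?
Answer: $- \frac{444983545}{826} \approx -5.3872 \cdot 10^{5}$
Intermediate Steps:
$Q{\left(x \right)} = \frac{1}{2 x}$
$-538721 + Q{\left(J \right)} = -538721 + \frac{1}{2 \cdot 413} = -538721 + \frac{1}{2} \cdot \frac{1}{413} = -538721 + \frac{1}{826} = - \frac{444983545}{826}$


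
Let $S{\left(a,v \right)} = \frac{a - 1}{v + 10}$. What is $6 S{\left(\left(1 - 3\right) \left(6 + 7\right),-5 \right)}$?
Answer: $- \frac{162}{5} \approx -32.4$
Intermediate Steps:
$S{\left(a,v \right)} = \frac{-1 + a}{10 + v}$
$6 S{\left(\left(1 - 3\right) \left(6 + 7\right),-5 \right)} = 6 \frac{-1 + \left(1 - 3\right) \left(6 + 7\right)}{10 - 5} = 6 \frac{-1 - 26}{5} = 6 \cdot \frac{1}{5} \left(-27\right) = 6 \left(- \frac{27}{5}\right) = - \frac{162}{5}$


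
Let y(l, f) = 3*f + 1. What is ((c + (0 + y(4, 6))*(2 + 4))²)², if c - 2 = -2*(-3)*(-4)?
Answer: 71639296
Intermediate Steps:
y(l, f) = 1 + 3*f
c = -22 (c = 2 - 2*(-3)*(-4) = 2 + 6*(-4) = 2 - 24 = -22)
((c + (0 + y(4, 6))*(2 + 4))²)² = ((-22 + (0 + (1 + 3*6))*(2 + 4))²)² = ((-22 + (0 + (1 + 18))*6)²)² = ((-22 + (0 + 19)*6)²)² = ((-22 + 19*6)²)² = ((-22 + 114)²)² = (92²)² = 8464² = 71639296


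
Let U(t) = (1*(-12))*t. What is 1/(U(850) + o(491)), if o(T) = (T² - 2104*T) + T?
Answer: -1/801692 ≈ -1.2474e-6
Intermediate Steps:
o(T) = T² - 2103*T
U(t) = -12*t
1/(U(850) + o(491)) = 1/(-12*850 + 491*(-2103 + 491)) = 1/(-10200 + 491*(-1612)) = 1/(-10200 - 791492) = 1/(-801692) = -1/801692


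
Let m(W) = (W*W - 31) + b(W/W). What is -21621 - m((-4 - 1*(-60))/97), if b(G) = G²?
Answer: -203152855/9409 ≈ -21591.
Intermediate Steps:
m(W) = -30 + W² (m(W) = (W*W - 31) + (W/W)² = (W² - 31) + 1² = (-31 + W²) + 1 = -30 + W²)
-21621 - m((-4 - 1*(-60))/97) = -21621 - (-30 + ((-4 - 1*(-60))/97)²) = -21621 - (-30 + ((-4 + 60)*(1/97))²) = -21621 - (-30 + (56*(1/97))²) = -21621 - (-30 + (56/97)²) = -21621 - (-30 + 3136/9409) = -21621 - 1*(-279134/9409) = -21621 + 279134/9409 = -203152855/9409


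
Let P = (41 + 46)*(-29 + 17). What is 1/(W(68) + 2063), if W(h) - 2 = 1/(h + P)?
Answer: 976/2015439 ≈ 0.00048426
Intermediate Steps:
P = -1044 (P = 87*(-12) = -1044)
W(h) = 2 + 1/(-1044 + h) (W(h) = 2 + 1/(h - 1044) = 2 + 1/(-1044 + h))
1/(W(68) + 2063) = 1/((-2087 + 2*68)/(-1044 + 68) + 2063) = 1/((-2087 + 136)/(-976) + 2063) = 1/(-1/976*(-1951) + 2063) = 1/(1951/976 + 2063) = 1/(2015439/976) = 976/2015439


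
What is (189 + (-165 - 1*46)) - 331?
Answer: -353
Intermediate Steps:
(189 + (-165 - 1*46)) - 331 = (189 + (-165 - 46)) - 331 = (189 - 211) - 331 = -22 - 331 = -353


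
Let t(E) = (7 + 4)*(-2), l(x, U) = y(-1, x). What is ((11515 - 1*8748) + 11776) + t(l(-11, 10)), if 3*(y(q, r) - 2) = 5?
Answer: 14521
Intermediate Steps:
y(q, r) = 11/3 (y(q, r) = 2 + (1/3)*5 = 2 + 5/3 = 11/3)
l(x, U) = 11/3
t(E) = -22 (t(E) = 11*(-2) = -22)
((11515 - 1*8748) + 11776) + t(l(-11, 10)) = ((11515 - 1*8748) + 11776) - 22 = ((11515 - 8748) + 11776) - 22 = (2767 + 11776) - 22 = 14543 - 22 = 14521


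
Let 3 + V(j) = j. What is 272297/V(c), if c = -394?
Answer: -272297/397 ≈ -685.89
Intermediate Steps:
V(j) = -3 + j
272297/V(c) = 272297/(-3 - 394) = 272297/(-397) = 272297*(-1/397) = -272297/397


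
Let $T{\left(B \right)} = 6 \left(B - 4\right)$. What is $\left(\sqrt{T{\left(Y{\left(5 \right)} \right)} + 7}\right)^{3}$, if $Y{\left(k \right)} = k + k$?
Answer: $43 \sqrt{43} \approx 281.97$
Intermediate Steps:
$Y{\left(k \right)} = 2 k$
$T{\left(B \right)} = -24 + 6 B$ ($T{\left(B \right)} = 6 \left(-4 + B\right) = -24 + 6 B$)
$\left(\sqrt{T{\left(Y{\left(5 \right)} \right)} + 7}\right)^{3} = \left(\sqrt{\left(-24 + 6 \cdot 2 \cdot 5\right) + 7}\right)^{3} = \left(\sqrt{\left(-24 + 6 \cdot 10\right) + 7}\right)^{3} = \left(\sqrt{\left(-24 + 60\right) + 7}\right)^{3} = \left(\sqrt{36 + 7}\right)^{3} = \left(\sqrt{43}\right)^{3} = 43 \sqrt{43}$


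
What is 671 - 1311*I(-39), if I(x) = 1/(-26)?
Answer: 18757/26 ≈ 721.42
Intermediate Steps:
I(x) = -1/26
671 - 1311*I(-39) = 671 - 1311*(-1/26) = 671 + 1311/26 = 18757/26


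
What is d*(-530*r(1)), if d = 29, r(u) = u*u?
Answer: -15370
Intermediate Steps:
r(u) = u²
d*(-530*r(1)) = 29*(-530*1²) = 29*(-530*1) = 29*(-530) = -15370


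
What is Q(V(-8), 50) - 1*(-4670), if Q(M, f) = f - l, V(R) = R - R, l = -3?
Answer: 4723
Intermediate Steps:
V(R) = 0
Q(M, f) = 3 + f (Q(M, f) = f - 1*(-3) = f + 3 = 3 + f)
Q(V(-8), 50) - 1*(-4670) = (3 + 50) - 1*(-4670) = 53 + 4670 = 4723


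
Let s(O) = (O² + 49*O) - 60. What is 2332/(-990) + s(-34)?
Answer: -25756/45 ≈ -572.36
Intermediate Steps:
s(O) = -60 + O² + 49*O
2332/(-990) + s(-34) = 2332/(-990) + (-60 + (-34)² + 49*(-34)) = 2332*(-1/990) + (-60 + 1156 - 1666) = -106/45 - 570 = -25756/45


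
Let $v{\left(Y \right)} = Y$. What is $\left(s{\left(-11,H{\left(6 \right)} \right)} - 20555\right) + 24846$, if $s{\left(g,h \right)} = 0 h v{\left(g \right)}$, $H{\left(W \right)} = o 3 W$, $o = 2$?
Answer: $4291$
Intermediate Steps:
$H{\left(W \right)} = 6 W$ ($H{\left(W \right)} = 2 \cdot 3 W = 6 W$)
$s{\left(g,h \right)} = 0$ ($s{\left(g,h \right)} = 0 h g = 0 g = 0$)
$\left(s{\left(-11,H{\left(6 \right)} \right)} - 20555\right) + 24846 = \left(0 - 20555\right) + 24846 = -20555 + 24846 = 4291$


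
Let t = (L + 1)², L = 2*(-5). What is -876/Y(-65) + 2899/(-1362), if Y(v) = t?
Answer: -158659/12258 ≈ -12.943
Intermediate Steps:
L = -10
t = 81 (t = (-10 + 1)² = (-9)² = 81)
Y(v) = 81
-876/Y(-65) + 2899/(-1362) = -876/81 + 2899/(-1362) = -876*1/81 + 2899*(-1/1362) = -292/27 - 2899/1362 = -158659/12258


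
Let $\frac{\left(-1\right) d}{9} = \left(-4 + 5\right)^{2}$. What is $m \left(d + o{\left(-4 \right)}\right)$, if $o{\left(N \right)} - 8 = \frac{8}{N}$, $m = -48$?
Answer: $144$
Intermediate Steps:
$o{\left(N \right)} = 8 + \frac{8}{N}$
$d = -9$ ($d = - 9 \left(-4 + 5\right)^{2} = - 9 \cdot 1^{2} = \left(-9\right) 1 = -9$)
$m \left(d + o{\left(-4 \right)}\right) = - 48 \left(-9 + \left(8 + \frac{8}{-4}\right)\right) = - 48 \left(-9 + \left(8 + 8 \left(- \frac{1}{4}\right)\right)\right) = - 48 \left(-9 + \left(8 - 2\right)\right) = - 48 \left(-9 + 6\right) = \left(-48\right) \left(-3\right) = 144$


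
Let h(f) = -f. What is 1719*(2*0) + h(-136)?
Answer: 136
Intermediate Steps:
1719*(2*0) + h(-136) = 1719*(2*0) - 1*(-136) = 1719*0 + 136 = 0 + 136 = 136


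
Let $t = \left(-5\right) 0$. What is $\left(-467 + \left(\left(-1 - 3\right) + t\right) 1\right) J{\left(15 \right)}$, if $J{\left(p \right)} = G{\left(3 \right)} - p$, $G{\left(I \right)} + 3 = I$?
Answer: $7065$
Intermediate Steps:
$t = 0$
$G{\left(I \right)} = -3 + I$
$J{\left(p \right)} = - p$ ($J{\left(p \right)} = \left(-3 + 3\right) - p = 0 - p = - p$)
$\left(-467 + \left(\left(-1 - 3\right) + t\right) 1\right) J{\left(15 \right)} = \left(-467 + \left(\left(-1 - 3\right) + 0\right) 1\right) \left(\left(-1\right) 15\right) = \left(-467 + \left(-4 + 0\right) 1\right) \left(-15\right) = \left(-467 - 4\right) \left(-15\right) = \left(-471\right) \left(-15\right) = 7065$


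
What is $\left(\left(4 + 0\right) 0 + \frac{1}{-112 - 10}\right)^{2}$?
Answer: $\frac{1}{14884} \approx 6.7186 \cdot 10^{-5}$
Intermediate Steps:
$\left(\left(4 + 0\right) 0 + \frac{1}{-112 - 10}\right)^{2} = \left(4 \cdot 0 + \frac{1}{-122}\right)^{2} = \left(0 - \frac{1}{122}\right)^{2} = \left(- \frac{1}{122}\right)^{2} = \frac{1}{14884}$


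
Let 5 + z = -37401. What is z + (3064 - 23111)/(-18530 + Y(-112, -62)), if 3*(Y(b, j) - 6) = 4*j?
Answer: -2087942779/55820 ≈ -37405.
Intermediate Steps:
Y(b, j) = 6 + 4*j/3 (Y(b, j) = 6 + (4*j)/3 = 6 + 4*j/3)
z = -37406 (z = -5 - 37401 = -37406)
z + (3064 - 23111)/(-18530 + Y(-112, -62)) = -37406 + (3064 - 23111)/(-18530 + (6 + (4/3)*(-62))) = -37406 - 20047/(-18530 + (6 - 248/3)) = -37406 - 20047/(-18530 - 230/3) = -37406 - 20047/(-55820/3) = -37406 - 20047*(-3/55820) = -37406 + 60141/55820 = -2087942779/55820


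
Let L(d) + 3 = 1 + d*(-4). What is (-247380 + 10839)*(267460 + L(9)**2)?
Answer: -63606821064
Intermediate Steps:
L(d) = -2 - 4*d (L(d) = -3 + (1 + d*(-4)) = -3 + (1 - 4*d) = -2 - 4*d)
(-247380 + 10839)*(267460 + L(9)**2) = (-247380 + 10839)*(267460 + (-2 - 4*9)**2) = -236541*(267460 + (-2 - 36)**2) = -236541*(267460 + (-38)**2) = -236541*(267460 + 1444) = -236541*268904 = -63606821064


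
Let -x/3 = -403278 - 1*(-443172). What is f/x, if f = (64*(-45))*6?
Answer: 960/6649 ≈ 0.14438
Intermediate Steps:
x = -119682 (x = -3*(-403278 - 1*(-443172)) = -3*(-403278 + 443172) = -3*39894 = -119682)
f = -17280 (f = -2880*6 = -17280)
f/x = -17280/(-119682) = -17280*(-1/119682) = 960/6649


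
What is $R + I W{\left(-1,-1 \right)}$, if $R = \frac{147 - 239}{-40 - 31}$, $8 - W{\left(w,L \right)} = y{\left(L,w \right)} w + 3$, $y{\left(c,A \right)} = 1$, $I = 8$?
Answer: $\frac{3500}{71} \approx 49.296$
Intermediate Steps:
$W{\left(w,L \right)} = 5 - w$ ($W{\left(w,L \right)} = 8 - \left(1 w + 3\right) = 8 - \left(w + 3\right) = 8 - \left(3 + w\right) = 5 - w$)
$R = \frac{92}{71}$ ($R = - \frac{92}{-71} = \left(-92\right) \left(- \frac{1}{71}\right) = \frac{92}{71} \approx 1.2958$)
$R + I W{\left(-1,-1 \right)} = \frac{92}{71} + 8 \left(5 - -1\right) = \frac{92}{71} + 8 \left(5 + 1\right) = \frac{92}{71} + 8 \cdot 6 = \frac{92}{71} + 48 = \frac{3500}{71}$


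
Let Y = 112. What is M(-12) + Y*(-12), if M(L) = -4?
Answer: -1348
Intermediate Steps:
M(-12) + Y*(-12) = -4 + 112*(-12) = -4 - 1344 = -1348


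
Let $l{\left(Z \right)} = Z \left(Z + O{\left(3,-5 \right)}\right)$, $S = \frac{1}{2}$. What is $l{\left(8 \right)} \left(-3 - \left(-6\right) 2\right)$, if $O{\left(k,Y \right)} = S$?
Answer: $612$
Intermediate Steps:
$S = \frac{1}{2} \approx 0.5$
$O{\left(k,Y \right)} = \frac{1}{2}$
$l{\left(Z \right)} = Z \left(\frac{1}{2} + Z\right)$ ($l{\left(Z \right)} = Z \left(Z + \frac{1}{2}\right) = Z \left(\frac{1}{2} + Z\right)$)
$l{\left(8 \right)} \left(-3 - \left(-6\right) 2\right) = 8 \left(\frac{1}{2} + 8\right) \left(-3 - \left(-6\right) 2\right) = 8 \cdot \frac{17}{2} \left(-3 - -12\right) = 68 \left(-3 + 12\right) = 68 \cdot 9 = 612$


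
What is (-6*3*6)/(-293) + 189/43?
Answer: 60021/12599 ≈ 4.7639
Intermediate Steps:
(-6*3*6)/(-293) + 189/43 = -18*6*(-1/293) + 189*(1/43) = -108*(-1/293) + 189/43 = 108/293 + 189/43 = 60021/12599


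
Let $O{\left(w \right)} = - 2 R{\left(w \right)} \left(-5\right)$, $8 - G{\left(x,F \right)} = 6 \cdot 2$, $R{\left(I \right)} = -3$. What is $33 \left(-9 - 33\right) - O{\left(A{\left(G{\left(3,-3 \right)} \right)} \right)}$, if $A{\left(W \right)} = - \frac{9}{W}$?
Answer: $-1356$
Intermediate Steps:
$G{\left(x,F \right)} = -4$ ($G{\left(x,F \right)} = 8 - 6 \cdot 2 = 8 - 12 = -4$)
$O{\left(w \right)} = -30$ ($O{\left(w \right)} = \left(-2\right) \left(-3\right) \left(-5\right) = 6 \left(-5\right) = -30$)
$33 \left(-9 - 33\right) - O{\left(A{\left(G{\left(3,-3 \right)} \right)} \right)} = 33 \left(-9 - 33\right) - -30 = 33 \left(-42\right) + 30 = -1386 + 30 = -1356$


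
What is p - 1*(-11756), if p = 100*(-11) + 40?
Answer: 10696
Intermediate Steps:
p = -1060 (p = -1100 + 40 = -1060)
p - 1*(-11756) = -1060 - 1*(-11756) = -1060 + 11756 = 10696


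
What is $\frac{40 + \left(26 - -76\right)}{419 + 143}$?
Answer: $\frac{71}{281} \approx 0.25267$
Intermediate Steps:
$\frac{40 + \left(26 - -76\right)}{419 + 143} = \frac{40 + \left(26 + 76\right)}{562} = \left(40 + 102\right) \frac{1}{562} = 142 \cdot \frac{1}{562} = \frac{71}{281}$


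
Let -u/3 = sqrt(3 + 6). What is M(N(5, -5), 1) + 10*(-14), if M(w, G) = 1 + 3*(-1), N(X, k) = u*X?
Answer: -142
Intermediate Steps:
u = -9 (u = -3*sqrt(3 + 6) = -3*sqrt(9) = -3*3 = -9)
N(X, k) = -9*X
M(w, G) = -2 (M(w, G) = 1 - 3 = -2)
M(N(5, -5), 1) + 10*(-14) = -2 + 10*(-14) = -2 - 140 = -142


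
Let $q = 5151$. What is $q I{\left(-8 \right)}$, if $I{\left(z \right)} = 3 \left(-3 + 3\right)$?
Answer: $0$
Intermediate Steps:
$I{\left(z \right)} = 0$ ($I{\left(z \right)} = 3 \cdot 0 = 0$)
$q I{\left(-8 \right)} = 5151 \cdot 0 = 0$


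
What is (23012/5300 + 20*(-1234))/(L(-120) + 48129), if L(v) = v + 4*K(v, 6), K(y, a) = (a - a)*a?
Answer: -2515019/4893225 ≈ -0.51398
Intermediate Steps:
K(y, a) = 0 (K(y, a) = 0*a = 0)
L(v) = v (L(v) = v + 4*0 = v + 0 = v)
(23012/5300 + 20*(-1234))/(L(-120) + 48129) = (23012/5300 + 20*(-1234))/(-120 + 48129) = (23012*(1/5300) - 24680)/48009 = (5753/1325 - 24680)*(1/48009) = -32695247/1325*1/48009 = -2515019/4893225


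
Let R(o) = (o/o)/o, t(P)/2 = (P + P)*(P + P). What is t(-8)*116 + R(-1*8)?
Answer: 475135/8 ≈ 59392.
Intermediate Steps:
t(P) = 8*P² (t(P) = 2*((P + P)*(P + P)) = 2*((2*P)*(2*P)) = 2*(4*P²) = 8*P²)
R(o) = 1/o
t(-8)*116 + R(-1*8) = (8*(-8)²)*116 + 1/(-1*8) = (8*64)*116 + 1/(-8) = 512*116 - ⅛ = 59392 - ⅛ = 475135/8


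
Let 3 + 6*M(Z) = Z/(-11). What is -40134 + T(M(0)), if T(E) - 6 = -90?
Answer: -40218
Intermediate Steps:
M(Z) = -1/2 - Z/66 (M(Z) = -1/2 + (Z/(-11))/6 = -1/2 + (Z*(-1/11))/6 = -1/2 + (-Z/11)/6 = -1/2 - Z/66)
T(E) = -84 (T(E) = 6 - 90 = -84)
-40134 + T(M(0)) = -40134 - 84 = -40218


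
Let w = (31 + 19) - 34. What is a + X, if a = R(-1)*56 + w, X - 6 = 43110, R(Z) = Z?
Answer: 43076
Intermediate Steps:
w = 16 (w = 50 - 34 = 16)
X = 43116 (X = 6 + 43110 = 43116)
a = -40 (a = -1*56 + 16 = -56 + 16 = -40)
a + X = -40 + 43116 = 43076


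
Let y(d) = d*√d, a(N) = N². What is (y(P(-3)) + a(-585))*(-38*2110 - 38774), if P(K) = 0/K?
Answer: -40709032650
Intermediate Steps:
P(K) = 0
y(d) = d^(3/2)
(y(P(-3)) + a(-585))*(-38*2110 - 38774) = (0^(3/2) + (-585)²)*(-38*2110 - 38774) = (0 + 342225)*(-80180 - 38774) = 342225*(-118954) = -40709032650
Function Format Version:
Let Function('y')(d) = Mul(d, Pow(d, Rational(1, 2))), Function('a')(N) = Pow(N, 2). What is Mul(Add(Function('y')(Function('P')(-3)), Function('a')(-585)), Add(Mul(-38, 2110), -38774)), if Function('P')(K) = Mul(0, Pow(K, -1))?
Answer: -40709032650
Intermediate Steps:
Function('P')(K) = 0
Function('y')(d) = Pow(d, Rational(3, 2))
Mul(Add(Function('y')(Function('P')(-3)), Function('a')(-585)), Add(Mul(-38, 2110), -38774)) = Mul(Add(Pow(0, Rational(3, 2)), Pow(-585, 2)), Add(Mul(-38, 2110), -38774)) = Mul(Add(0, 342225), Add(-80180, -38774)) = Mul(342225, -118954) = -40709032650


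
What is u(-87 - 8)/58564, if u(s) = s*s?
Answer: 9025/58564 ≈ 0.15410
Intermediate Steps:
u(s) = s²
u(-87 - 8)/58564 = (-87 - 8)²/58564 = (-95)²*(1/58564) = 9025*(1/58564) = 9025/58564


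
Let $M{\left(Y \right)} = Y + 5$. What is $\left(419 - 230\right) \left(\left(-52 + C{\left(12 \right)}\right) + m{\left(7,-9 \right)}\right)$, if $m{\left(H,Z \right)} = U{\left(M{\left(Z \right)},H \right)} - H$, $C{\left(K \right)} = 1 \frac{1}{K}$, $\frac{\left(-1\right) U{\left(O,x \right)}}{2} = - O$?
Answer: $- \frac{50589}{4} \approx -12647.0$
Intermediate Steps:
$M{\left(Y \right)} = 5 + Y$
$U{\left(O,x \right)} = 2 O$ ($U{\left(O,x \right)} = - 2 \left(- O\right) = 2 O$)
$C{\left(K \right)} = \frac{1}{K}$
$m{\left(H,Z \right)} = 10 - H + 2 Z$ ($m{\left(H,Z \right)} = 2 \left(5 + Z\right) - H = \left(10 + 2 Z\right) - H = 10 - H + 2 Z$)
$\left(419 - 230\right) \left(\left(-52 + C{\left(12 \right)}\right) + m{\left(7,-9 \right)}\right) = \left(419 - 230\right) \left(\left(-52 + \frac{1}{12}\right) + \left(10 - 7 + 2 \left(-9\right)\right)\right) = 189 \left(\left(-52 + \frac{1}{12}\right) - 15\right) = 189 \left(- \frac{623}{12} - 15\right) = 189 \left(- \frac{803}{12}\right) = - \frac{50589}{4}$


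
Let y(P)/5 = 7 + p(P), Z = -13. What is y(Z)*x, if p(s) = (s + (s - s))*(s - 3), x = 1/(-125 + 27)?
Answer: -1075/98 ≈ -10.969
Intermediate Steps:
x = -1/98 (x = 1/(-98) = -1/98 ≈ -0.010204)
p(s) = s*(-3 + s) (p(s) = (s + 0)*(-3 + s) = s*(-3 + s))
y(P) = 35 + 5*P*(-3 + P) (y(P) = 5*(7 + P*(-3 + P)) = 35 + 5*P*(-3 + P))
y(Z)*x = (35 + 5*(-13)*(-3 - 13))*(-1/98) = (35 + 5*(-13)*(-16))*(-1/98) = (35 + 1040)*(-1/98) = 1075*(-1/98) = -1075/98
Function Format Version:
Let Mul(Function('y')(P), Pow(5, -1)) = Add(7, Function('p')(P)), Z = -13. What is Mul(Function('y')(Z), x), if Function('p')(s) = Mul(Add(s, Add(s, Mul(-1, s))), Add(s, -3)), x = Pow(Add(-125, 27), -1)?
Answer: Rational(-1075, 98) ≈ -10.969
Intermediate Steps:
x = Rational(-1, 98) (x = Pow(-98, -1) = Rational(-1, 98) ≈ -0.010204)
Function('p')(s) = Mul(s, Add(-3, s)) (Function('p')(s) = Mul(Add(s, 0), Add(-3, s)) = Mul(s, Add(-3, s)))
Function('y')(P) = Add(35, Mul(5, P, Add(-3, P))) (Function('y')(P) = Mul(5, Add(7, Mul(P, Add(-3, P)))) = Add(35, Mul(5, P, Add(-3, P))))
Mul(Function('y')(Z), x) = Mul(Add(35, Mul(5, -13, Add(-3, -13))), Rational(-1, 98)) = Mul(Add(35, Mul(5, -13, -16)), Rational(-1, 98)) = Mul(Add(35, 1040), Rational(-1, 98)) = Mul(1075, Rational(-1, 98)) = Rational(-1075, 98)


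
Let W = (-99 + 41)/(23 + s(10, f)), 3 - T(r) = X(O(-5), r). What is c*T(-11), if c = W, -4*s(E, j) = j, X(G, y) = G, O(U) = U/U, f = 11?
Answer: -464/81 ≈ -5.7284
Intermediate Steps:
O(U) = 1
T(r) = 2 (T(r) = 3 - 1*1 = 3 - 1 = 2)
s(E, j) = -j/4
W = -232/81 (W = (-99 + 41)/(23 - ¼*11) = -58/(23 - 11/4) = -58/81/4 = -58*4/81 = -232/81 ≈ -2.8642)
c = -232/81 ≈ -2.8642
c*T(-11) = -232/81*2 = -464/81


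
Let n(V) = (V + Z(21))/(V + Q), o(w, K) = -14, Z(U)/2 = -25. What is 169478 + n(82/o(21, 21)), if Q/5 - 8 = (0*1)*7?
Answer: 40504851/239 ≈ 1.6948e+5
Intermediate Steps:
Z(U) = -50 (Z(U) = 2*(-25) = -50)
Q = 40 (Q = 40 + 5*((0*1)*7) = 40 + 5*(0*7) = 40 + 5*0 = 40 + 0 = 40)
n(V) = (-50 + V)/(40 + V) (n(V) = (V - 50)/(V + 40) = (-50 + V)/(40 + V))
169478 + n(82/o(21, 21)) = 169478 + (-50 + 82/(-14))/(40 + 82/(-14)) = 169478 + (-50 + 82*(-1/14))/(40 + 82*(-1/14)) = 169478 + (-50 - 41/7)/(40 - 41/7) = 169478 - 391/7/(239/7) = 169478 + (7/239)*(-391/7) = 169478 - 391/239 = 40504851/239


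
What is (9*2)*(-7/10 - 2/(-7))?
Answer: -261/35 ≈ -7.4571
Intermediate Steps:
(9*2)*(-7/10 - 2/(-7)) = 18*(-7*⅒ - 2*(-⅐)) = 18*(-7/10 + 2/7) = 18*(-29/70) = -261/35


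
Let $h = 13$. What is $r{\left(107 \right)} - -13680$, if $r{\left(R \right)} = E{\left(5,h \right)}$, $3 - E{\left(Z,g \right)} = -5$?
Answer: $13688$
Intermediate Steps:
$E{\left(Z,g \right)} = 8$ ($E{\left(Z,g \right)} = 3 - -5 = 3 + 5 = 8$)
$r{\left(R \right)} = 8$
$r{\left(107 \right)} - -13680 = 8 - -13680 = 8 + 13680 = 13688$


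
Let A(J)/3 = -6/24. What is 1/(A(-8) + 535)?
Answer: 4/2137 ≈ 0.0018718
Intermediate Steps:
A(J) = -¾ (A(J) = 3*(-6/24) = 3*(-6*1/24) = 3*(-¼) = -¾)
1/(A(-8) + 535) = 1/(-¾ + 535) = 1/(2137/4) = 4/2137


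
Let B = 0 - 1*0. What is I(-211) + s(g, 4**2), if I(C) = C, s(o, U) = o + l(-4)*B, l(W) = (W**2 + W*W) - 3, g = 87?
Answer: -124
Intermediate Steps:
B = 0 (B = 0 + 0 = 0)
l(W) = -3 + 2*W**2 (l(W) = (W**2 + W**2) - 3 = 2*W**2 - 3 = -3 + 2*W**2)
s(o, U) = o (s(o, U) = o + (-3 + 2*(-4)**2)*0 = o + (-3 + 2*16)*0 = o + (-3 + 32)*0 = o + 29*0 = o + 0 = o)
I(-211) + s(g, 4**2) = -211 + 87 = -124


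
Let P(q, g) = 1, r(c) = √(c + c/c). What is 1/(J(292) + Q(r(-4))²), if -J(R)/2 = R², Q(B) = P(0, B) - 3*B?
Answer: I/(2*(-85277*I + 3*√3)) ≈ -5.8632e-6 + 3.5726e-10*I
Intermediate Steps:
r(c) = √(1 + c) (r(c) = √(c + 1) = √(1 + c))
Q(B) = 1 - 3*B
J(R) = -2*R²
1/(J(292) + Q(r(-4))²) = 1/(-2*292² + (1 - 3*√(1 - 4))²) = 1/(-2*85264 + (1 - 3*I*√3)²) = 1/(-170528 + (1 - 3*I*√3)²)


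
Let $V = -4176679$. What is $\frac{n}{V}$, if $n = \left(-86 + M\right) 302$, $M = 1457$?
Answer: $- \frac{414042}{4176679} \approx -0.099132$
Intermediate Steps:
$n = 414042$ ($n = \left(-86 + 1457\right) 302 = 1371 \cdot 302 = 414042$)
$\frac{n}{V} = \frac{414042}{-4176679} = 414042 \left(- \frac{1}{4176679}\right) = - \frac{414042}{4176679}$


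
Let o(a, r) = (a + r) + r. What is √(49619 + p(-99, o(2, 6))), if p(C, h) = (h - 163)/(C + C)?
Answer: √216143642/66 ≈ 222.75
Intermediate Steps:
o(a, r) = a + 2*r
p(C, h) = (-163 + h)/(2*C) (p(C, h) = (-163 + h)/((2*C)) = (-163 + h)*(1/(2*C)) = (-163 + h)/(2*C))
√(49619 + p(-99, o(2, 6))) = √(49619 + (½)*(-163 + (2 + 2*6))/(-99)) = √(49619 + (½)*(-1/99)*(-163 + (2 + 12))) = √(49619 + (½)*(-1/99)*(-163 + 14)) = √(49619 + (½)*(-1/99)*(-149)) = √(49619 + 149/198) = √(9824711/198) = √216143642/66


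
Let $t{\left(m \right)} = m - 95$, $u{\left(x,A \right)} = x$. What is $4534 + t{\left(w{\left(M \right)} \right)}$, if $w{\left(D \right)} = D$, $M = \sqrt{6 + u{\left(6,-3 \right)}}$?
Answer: $4439 + 2 \sqrt{3} \approx 4442.5$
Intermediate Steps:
$M = 2 \sqrt{3}$ ($M = \sqrt{6 + 6} = \sqrt{12} = 2 \sqrt{3} \approx 3.4641$)
$t{\left(m \right)} = -95 + m$
$4534 + t{\left(w{\left(M \right)} \right)} = 4534 - \left(95 - 2 \sqrt{3}\right) = 4439 + 2 \sqrt{3}$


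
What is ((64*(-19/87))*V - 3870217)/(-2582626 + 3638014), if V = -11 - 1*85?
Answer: -37399127/10202084 ≈ -3.6658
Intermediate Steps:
V = -96 (V = -11 - 85 = -96)
((64*(-19/87))*V - 3870217)/(-2582626 + 3638014) = ((64*(-19/87))*(-96) - 3870217)/(-2582626 + 3638014) = ((64*(-19*1/87))*(-96) - 3870217)/1055388 = ((64*(-19/87))*(-96) - 3870217)*(1/1055388) = (-1216/87*(-96) - 3870217)*(1/1055388) = (38912/29 - 3870217)*(1/1055388) = -112197381/29*1/1055388 = -37399127/10202084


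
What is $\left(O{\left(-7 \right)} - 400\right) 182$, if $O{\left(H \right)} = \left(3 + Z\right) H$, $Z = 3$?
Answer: $-80444$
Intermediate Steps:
$O{\left(H \right)} = 6 H$ ($O{\left(H \right)} = \left(3 + 3\right) H = 6 H$)
$\left(O{\left(-7 \right)} - 400\right) 182 = \left(6 \left(-7\right) - 400\right) 182 = \left(-42 - 400\right) 182 = \left(-442\right) 182 = -80444$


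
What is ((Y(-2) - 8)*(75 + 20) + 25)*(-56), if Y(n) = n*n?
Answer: 19880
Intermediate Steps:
Y(n) = n²
((Y(-2) - 8)*(75 + 20) + 25)*(-56) = (((-2)² - 8)*(75 + 20) + 25)*(-56) = ((4 - 8)*95 + 25)*(-56) = (-4*95 + 25)*(-56) = (-380 + 25)*(-56) = -355*(-56) = 19880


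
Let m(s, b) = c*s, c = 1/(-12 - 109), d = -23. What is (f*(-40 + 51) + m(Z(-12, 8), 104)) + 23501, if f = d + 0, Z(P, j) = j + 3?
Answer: 255727/11 ≈ 23248.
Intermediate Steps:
Z(P, j) = 3 + j
c = -1/121 (c = 1/(-121) = -1/121 ≈ -0.0082645)
f = -23 (f = -23 + 0 = -23)
m(s, b) = -s/121
(f*(-40 + 51) + m(Z(-12, 8), 104)) + 23501 = (-23*(-40 + 51) - (3 + 8)/121) + 23501 = (-23*11 - 1/121*11) + 23501 = (-253 - 1/11) + 23501 = -2784/11 + 23501 = 255727/11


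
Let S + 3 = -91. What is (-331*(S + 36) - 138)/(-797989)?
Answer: -19060/797989 ≈ -0.023885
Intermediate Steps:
S = -94 (S = -3 - 91 = -94)
(-331*(S + 36) - 138)/(-797989) = (-331*(-94 + 36) - 138)/(-797989) = (-331*(-58) - 138)*(-1/797989) = (19198 - 138)*(-1/797989) = 19060*(-1/797989) = -19060/797989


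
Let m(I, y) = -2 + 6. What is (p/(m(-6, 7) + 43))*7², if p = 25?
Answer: 1225/47 ≈ 26.064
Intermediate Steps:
m(I, y) = 4
(p/(m(-6, 7) + 43))*7² = (25/(4 + 43))*7² = (25/47)*49 = 1225/47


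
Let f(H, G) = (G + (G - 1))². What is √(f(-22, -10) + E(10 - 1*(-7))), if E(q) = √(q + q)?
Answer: √(441 + √34) ≈ 21.138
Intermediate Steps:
f(H, G) = (-1 + 2*G)² (f(H, G) = (G + (-1 + G))² = (-1 + 2*G)²)
E(q) = √2*√q (E(q) = √(2*q) = √2*√q)
√(f(-22, -10) + E(10 - 1*(-7))) = √((-1 + 2*(-10))² + √2*√(10 - 1*(-7))) = √((-1 - 20)² + √2*√(10 + 7)) = √((-21)² + √2*√17) = √(441 + √34)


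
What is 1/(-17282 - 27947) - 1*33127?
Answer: -1498301084/45229 ≈ -33127.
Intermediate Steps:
1/(-17282 - 27947) - 1*33127 = 1/(-45229) - 33127 = -1/45229 - 33127 = -1498301084/45229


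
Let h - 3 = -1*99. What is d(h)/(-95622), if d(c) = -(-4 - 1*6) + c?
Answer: 43/47811 ≈ 0.00089937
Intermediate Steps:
h = -96 (h = 3 - 1*99 = 3 - 99 = -96)
d(c) = 10 + c (d(c) = -(-4 - 6) + c = -1*(-10) + c = 10 + c)
d(h)/(-95622) = (10 - 96)/(-95622) = -86*(-1/95622) = 43/47811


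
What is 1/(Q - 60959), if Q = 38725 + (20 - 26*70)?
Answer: -1/24034 ≈ -4.1608e-5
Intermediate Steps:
Q = 36925 (Q = 38725 + (20 - 1820) = 38725 - 1800 = 36925)
1/(Q - 60959) = 1/(36925 - 60959) = 1/(-24034) = -1/24034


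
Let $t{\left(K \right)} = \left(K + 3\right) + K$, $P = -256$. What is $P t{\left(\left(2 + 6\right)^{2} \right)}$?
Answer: $-33536$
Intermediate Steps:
$t{\left(K \right)} = 3 + 2 K$ ($t{\left(K \right)} = \left(3 + K\right) + K = 3 + 2 K$)
$P t{\left(\left(2 + 6\right)^{2} \right)} = - 256 \left(3 + 2 \left(2 + 6\right)^{2}\right) = - 256 \left(3 + 2 \cdot 8^{2}\right) = - 256 \left(3 + 2 \cdot 64\right) = - 256 \left(3 + 128\right) = \left(-256\right) 131 = -33536$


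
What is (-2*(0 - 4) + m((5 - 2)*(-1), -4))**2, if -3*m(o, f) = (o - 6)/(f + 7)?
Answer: 81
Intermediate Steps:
m(o, f) = -(-6 + o)/(3*(7 + f)) (m(o, f) = -(o - 6)/(3*(f + 7)) = -(-6 + o)/(3*(7 + f)))
(-2*(0 - 4) + m((5 - 2)*(-1), -4))**2 = (-2*(0 - 4) + (6 - (5 - 2)*(-1))/(3*(7 - 4)))**2 = (-2*(-4) + (1/3)*(6 - 3*(-1))/3)**2 = (8 + (1/3)*(1/3)*(6 - 1*(-3)))**2 = (8 + (1/3)*(1/3)*(6 + 3))**2 = (8 + (1/3)*(1/3)*9)**2 = (8 + 1)**2 = 9**2 = 81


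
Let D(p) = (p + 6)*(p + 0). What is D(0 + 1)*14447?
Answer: 101129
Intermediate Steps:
D(p) = p*(6 + p) (D(p) = (6 + p)*p = p*(6 + p))
D(0 + 1)*14447 = ((0 + 1)*(6 + (0 + 1)))*14447 = (1*(6 + 1))*14447 = (1*7)*14447 = 7*14447 = 101129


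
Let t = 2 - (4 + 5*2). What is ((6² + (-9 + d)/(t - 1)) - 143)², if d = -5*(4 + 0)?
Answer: 1855044/169 ≈ 10977.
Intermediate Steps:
d = -20 (d = -5*4 = -20)
t = -12 (t = 2 - (4 + 10) = 2 - 1*14 = 2 - 14 = -12)
((6² + (-9 + d)/(t - 1)) - 143)² = ((6² + (-9 - 20)/(-12 - 1)) - 143)² = ((36 - 29/(-13)) - 143)² = ((36 - 29*(-1/13)) - 143)² = ((36 + 29/13) - 143)² = (497/13 - 143)² = (-1362/13)² = 1855044/169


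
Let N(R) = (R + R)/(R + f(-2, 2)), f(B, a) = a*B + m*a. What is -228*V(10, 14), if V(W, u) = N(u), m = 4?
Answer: -1064/3 ≈ -354.67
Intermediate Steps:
f(B, a) = 4*a + B*a (f(B, a) = a*B + 4*a = B*a + 4*a = 4*a + B*a)
N(R) = 2*R/(4 + R) (N(R) = (R + R)/(R + 2*(4 - 2)) = (2*R)/(R + 2*2) = (2*R)/(R + 4) = (2*R)/(4 + R) = 2*R/(4 + R))
V(W, u) = 2*u/(4 + u)
-228*V(10, 14) = -456*14/(4 + 14) = -456*14/18 = -228*14/9 = -1064/3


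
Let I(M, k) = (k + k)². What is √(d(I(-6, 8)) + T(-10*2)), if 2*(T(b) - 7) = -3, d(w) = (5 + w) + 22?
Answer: √1154/2 ≈ 16.985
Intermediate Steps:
I(M, k) = 4*k² (I(M, k) = (2*k)² = 4*k²)
d(w) = 27 + w
T(b) = 11/2 (T(b) = 7 + (½)*(-3) = 7 - 3/2 = 11/2)
√(d(I(-6, 8)) + T(-10*2)) = √((27 + 4*8²) + 11/2) = √((27 + 4*64) + 11/2) = √((27 + 256) + 11/2) = √(283 + 11/2) = √(577/2) = √1154/2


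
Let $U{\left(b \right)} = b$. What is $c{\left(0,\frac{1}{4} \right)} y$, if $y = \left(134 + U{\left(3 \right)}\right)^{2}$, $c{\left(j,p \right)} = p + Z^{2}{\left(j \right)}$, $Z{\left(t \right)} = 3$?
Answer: $\frac{694453}{4} \approx 1.7361 \cdot 10^{5}$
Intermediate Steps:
$c{\left(j,p \right)} = 9 + p$ ($c{\left(j,p \right)} = p + 3^{2} = p + 9 = 9 + p$)
$y = 18769$ ($y = \left(134 + 3\right)^{2} = 137^{2} = 18769$)
$c{\left(0,\frac{1}{4} \right)} y = \left(9 + \frac{1}{4}\right) 18769 = \frac{37}{4} \cdot 18769 = \frac{694453}{4}$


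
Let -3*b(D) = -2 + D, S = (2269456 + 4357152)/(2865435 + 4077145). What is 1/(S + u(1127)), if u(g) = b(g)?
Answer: -1735645/649210223 ≈ -0.0026735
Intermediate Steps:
S = 1656652/1735645 (S = 6626608/6942580 = 6626608*(1/6942580) = 1656652/1735645 ≈ 0.95449)
b(D) = 2/3 - D/3 (b(D) = -(-2 + D)/3 = 2/3 - D/3)
u(g) = 2/3 - g/3
1/(S + u(1127)) = 1/(1656652/1735645 + (2/3 - 1/3*1127)) = 1/(1656652/1735645 + (2/3 - 1127/3)) = 1/(1656652/1735645 - 375) = 1/(-649210223/1735645) = -1735645/649210223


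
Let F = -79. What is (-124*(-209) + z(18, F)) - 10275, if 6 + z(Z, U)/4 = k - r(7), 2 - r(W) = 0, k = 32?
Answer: 15737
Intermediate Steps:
r(W) = 2 (r(W) = 2 - 1*0 = 2 + 0 = 2)
z(Z, U) = 96 (z(Z, U) = -24 + 4*(32 - 1*2) = -24 + 4*(32 - 2) = -24 + 4*30 = -24 + 120 = 96)
(-124*(-209) + z(18, F)) - 10275 = (-124*(-209) + 96) - 10275 = (25916 + 96) - 10275 = 26012 - 10275 = 15737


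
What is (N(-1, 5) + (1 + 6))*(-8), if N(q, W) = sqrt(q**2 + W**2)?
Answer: -56 - 8*sqrt(26) ≈ -96.792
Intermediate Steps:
N(q, W) = sqrt(W**2 + q**2)
(N(-1, 5) + (1 + 6))*(-8) = (sqrt(5**2 + (-1)**2) + (1 + 6))*(-8) = (sqrt(25 + 1) + 7)*(-8) = (sqrt(26) + 7)*(-8) = (7 + sqrt(26))*(-8) = -56 - 8*sqrt(26)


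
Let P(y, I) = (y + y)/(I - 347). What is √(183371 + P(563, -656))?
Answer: √184471746961/1003 ≈ 428.22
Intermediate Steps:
P(y, I) = 2*y/(-347 + I) (P(y, I) = (2*y)/(-347 + I) = 2*y/(-347 + I))
√(183371 + P(563, -656)) = √(183371 + 2*563/(-347 - 656)) = √(183371 + 2*563/(-1003)) = √(183371 + 2*563*(-1/1003)) = √(183371 - 1126/1003) = √(183919987/1003) = √184471746961/1003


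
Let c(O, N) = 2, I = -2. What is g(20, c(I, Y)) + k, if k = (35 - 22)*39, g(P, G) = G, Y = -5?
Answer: 509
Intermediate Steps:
k = 507 (k = 13*39 = 507)
g(20, c(I, Y)) + k = 2 + 507 = 509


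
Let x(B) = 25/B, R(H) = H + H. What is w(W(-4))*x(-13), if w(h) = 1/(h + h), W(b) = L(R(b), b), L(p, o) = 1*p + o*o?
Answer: -25/208 ≈ -0.12019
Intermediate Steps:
R(H) = 2*H
L(p, o) = p + o²
W(b) = b² + 2*b (W(b) = 2*b + b² = b² + 2*b)
w(h) = 1/(2*h)
w(W(-4))*x(-13) = (1/(2*((-4*(2 - 4)))))*(25/(-13)) = (1/(2*((-4*(-2)))))*(25*(-1/13)) = ((½)/8)*(-25/13) = ((½)*(⅛))*(-25/13) = (1/16)*(-25/13) = -25/208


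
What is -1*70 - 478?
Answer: -548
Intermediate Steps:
-1*70 - 478 = -70 - 478 = -548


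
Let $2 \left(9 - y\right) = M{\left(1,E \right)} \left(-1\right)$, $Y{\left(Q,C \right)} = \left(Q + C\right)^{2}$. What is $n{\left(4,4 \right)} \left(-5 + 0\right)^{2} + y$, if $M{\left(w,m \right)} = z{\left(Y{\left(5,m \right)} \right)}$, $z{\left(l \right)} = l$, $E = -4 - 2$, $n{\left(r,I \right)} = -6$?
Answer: $- \frac{281}{2} \approx -140.5$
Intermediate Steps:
$E = -6$
$Y{\left(Q,C \right)} = \left(C + Q\right)^{2}$
$M{\left(w,m \right)} = \left(5 + m\right)^{2}$ ($M{\left(w,m \right)} = \left(m + 5\right)^{2} = \left(5 + m\right)^{2}$)
$y = \frac{19}{2}$ ($y = 9 - \frac{\left(5 - 6\right)^{2} \left(-1\right)}{2} = 9 - \frac{\left(-1\right)^{2} \left(-1\right)}{2} = 9 - \frac{1 \left(-1\right)}{2} = 9 - - \frac{1}{2} = 9 + \frac{1}{2} = \frac{19}{2} \approx 9.5$)
$n{\left(4,4 \right)} \left(-5 + 0\right)^{2} + y = - 6 \left(-5 + 0\right)^{2} + \frac{19}{2} = - 6 \left(-5\right)^{2} + \frac{19}{2} = \left(-6\right) 25 + \frac{19}{2} = -150 + \frac{19}{2} = - \frac{281}{2}$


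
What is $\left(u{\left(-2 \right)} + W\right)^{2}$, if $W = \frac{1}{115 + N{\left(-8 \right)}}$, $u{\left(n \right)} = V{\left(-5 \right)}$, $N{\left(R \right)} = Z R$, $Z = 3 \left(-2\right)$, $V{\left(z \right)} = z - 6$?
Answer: $\frac{3211264}{26569} \approx 120.87$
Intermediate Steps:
$V{\left(z \right)} = -6 + z$ ($V{\left(z \right)} = z - 6 = -6 + z$)
$Z = -6$
$N{\left(R \right)} = - 6 R$
$u{\left(n \right)} = -11$ ($u{\left(n \right)} = -6 - 5 = -11$)
$W = \frac{1}{163}$ ($W = \frac{1}{115 - -48} = \frac{1}{115 + 48} = \frac{1}{163} \approx 0.006135$)
$\left(u{\left(-2 \right)} + W\right)^{2} = \left(-11 + \frac{1}{163}\right)^{2} = \left(- \frac{1792}{163}\right)^{2} = \frac{3211264}{26569}$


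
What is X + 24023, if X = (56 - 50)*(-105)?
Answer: 23393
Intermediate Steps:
X = -630 (X = 6*(-105) = -630)
X + 24023 = -630 + 24023 = 23393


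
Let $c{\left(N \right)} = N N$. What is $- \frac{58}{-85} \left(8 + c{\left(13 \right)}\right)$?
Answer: $\frac{10266}{85} \approx 120.78$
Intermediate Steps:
$c{\left(N \right)} = N^{2}$
$- \frac{58}{-85} \left(8 + c{\left(13 \right)}\right) = - \frac{58}{-85} \left(8 + 13^{2}\right) = \left(-58\right) \left(- \frac{1}{85}\right) \left(8 + 169\right) = \frac{58}{85} \cdot 177 = \frac{10266}{85}$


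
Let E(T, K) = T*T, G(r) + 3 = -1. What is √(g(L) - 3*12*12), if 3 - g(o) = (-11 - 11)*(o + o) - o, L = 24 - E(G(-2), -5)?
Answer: I*√69 ≈ 8.3066*I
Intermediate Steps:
G(r) = -4 (G(r) = -3 - 1 = -4)
E(T, K) = T²
L = 8 (L = 24 - 1*(-4)² = 24 - 1*16 = 24 - 16 = 8)
g(o) = 3 + 45*o (g(o) = 3 - ((-11 - 11)*(o + o) - o) = 3 - (-44*o - o) = 3 - (-45)*o = 3 + 45*o)
√(g(L) - 3*12*12) = √((3 + 45*8) - 3*12*12) = √((3 + 360) - 36*12) = √(363 - 432) = √(-69) = I*√69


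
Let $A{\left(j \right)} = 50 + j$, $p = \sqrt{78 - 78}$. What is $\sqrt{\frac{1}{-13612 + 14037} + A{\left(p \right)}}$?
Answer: $\frac{\sqrt{361267}}{85} \approx 7.0712$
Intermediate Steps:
$p = 0$ ($p = \sqrt{0} = 0$)
$\sqrt{\frac{1}{-13612 + 14037} + A{\left(p \right)}} = \sqrt{\frac{1}{-13612 + 14037} + \left(50 + 0\right)} = \sqrt{\frac{1}{425} + 50} = \sqrt{\frac{21251}{425}} = \frac{\sqrt{361267}}{85}$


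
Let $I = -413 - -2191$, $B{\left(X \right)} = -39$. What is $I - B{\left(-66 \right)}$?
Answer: $1817$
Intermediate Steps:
$I = 1778$ ($I = -413 + 2191 = 1778$)
$I - B{\left(-66 \right)} = 1778 - -39 = 1778 + 39 = 1817$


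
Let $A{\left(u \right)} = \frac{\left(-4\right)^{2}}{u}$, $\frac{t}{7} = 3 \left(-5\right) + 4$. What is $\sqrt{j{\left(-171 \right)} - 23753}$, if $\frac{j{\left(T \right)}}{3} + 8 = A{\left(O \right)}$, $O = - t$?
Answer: $\frac{i \sqrt{140970137}}{77} \approx 154.2 i$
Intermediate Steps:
$t = -77$ ($t = 7 \left(3 \left(-5\right) + 4\right) = 7 \left(-15 + 4\right) = 7 \left(-11\right) = -77$)
$O = 77$ ($O = \left(-1\right) \left(-77\right) = 77$)
$A{\left(u \right)} = \frac{16}{u}$
$j{\left(T \right)} = - \frac{1800}{77}$ ($j{\left(T \right)} = -24 + 3 \cdot \frac{16}{77} = -24 + \frac{48}{77} = - \frac{1800}{77}$)
$\sqrt{j{\left(-171 \right)} - 23753} = \sqrt{- \frac{1800}{77} - 23753} = \sqrt{- \frac{1830781}{77}} = \frac{i \sqrt{140970137}}{77}$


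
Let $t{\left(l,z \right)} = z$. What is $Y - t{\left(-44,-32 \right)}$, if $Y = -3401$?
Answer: $-3369$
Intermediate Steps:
$Y - t{\left(-44,-32 \right)} = -3401 - -32 = -3401 + 32 = -3369$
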